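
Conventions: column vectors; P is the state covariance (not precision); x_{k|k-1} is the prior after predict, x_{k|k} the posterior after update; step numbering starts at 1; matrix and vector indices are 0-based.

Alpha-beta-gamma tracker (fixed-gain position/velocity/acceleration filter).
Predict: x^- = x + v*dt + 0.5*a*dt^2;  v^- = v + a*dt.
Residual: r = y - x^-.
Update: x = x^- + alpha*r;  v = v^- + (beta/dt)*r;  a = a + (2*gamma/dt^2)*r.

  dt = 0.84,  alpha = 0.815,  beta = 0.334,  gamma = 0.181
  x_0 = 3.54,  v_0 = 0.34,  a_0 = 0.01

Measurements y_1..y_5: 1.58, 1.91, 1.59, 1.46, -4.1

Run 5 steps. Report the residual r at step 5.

step 1: x_pred=3.8291  r=-2.2491  x^+=1.9961  v^+=-0.5459  a^+=-1.1439
step 2: x_pred=1.1340  r=0.7760  x^+=1.7664  v^+=-1.1982  a^+=-0.7458
step 3: x_pred=0.4968  r=1.0932  x^+=1.3878  v^+=-1.3900  a^+=-0.1849
step 4: x_pred=0.1549  r=1.3051  x^+=1.2186  v^+=-1.0264  a^+=0.4846
step 5: x_pred=0.5274  r=-4.6274  x^+=-3.2439  v^+=-2.4592  a^+=-1.8894

resid = -4.6274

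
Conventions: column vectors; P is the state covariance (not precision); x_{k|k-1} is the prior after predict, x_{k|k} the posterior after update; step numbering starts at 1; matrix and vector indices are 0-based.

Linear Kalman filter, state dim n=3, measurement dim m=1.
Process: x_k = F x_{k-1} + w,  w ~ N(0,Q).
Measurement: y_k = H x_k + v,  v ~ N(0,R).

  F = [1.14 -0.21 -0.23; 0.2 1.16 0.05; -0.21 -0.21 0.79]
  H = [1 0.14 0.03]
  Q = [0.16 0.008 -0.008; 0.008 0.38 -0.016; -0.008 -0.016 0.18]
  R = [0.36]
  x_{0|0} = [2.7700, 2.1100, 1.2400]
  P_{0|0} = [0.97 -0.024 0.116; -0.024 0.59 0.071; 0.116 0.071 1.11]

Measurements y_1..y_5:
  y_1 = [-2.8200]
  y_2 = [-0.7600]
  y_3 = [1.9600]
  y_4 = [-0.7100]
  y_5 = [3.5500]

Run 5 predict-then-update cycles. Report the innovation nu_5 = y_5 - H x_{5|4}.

step 1: x^-=[2.4295, 3.0636, -0.0452]  P^-=[1.4629 0.0235 -0.3095; 0.0235 1.2149 -0.0683; -0.3095 -0.0683 0.8774]  S=[1.8349]  K=[0.7940; 0.1044; -0.1595]  nu=[-5.6770]  x^+=[-2.0779, 2.4709, 0.8605]  P^+=[0.3061 -0.1286 -0.0771; -0.1286 1.1949 -0.0378; -0.0771 -0.0378 0.8307]
step 2: x^-=[-3.0856, 2.4937, 0.5972]  P^-=[0.7528 -0.3778 -0.2231; -0.3778 1.9366 -0.2960; -0.2231 -0.2960 0.7914]  S=[1.0298]  K=[0.6732; -0.1122; -0.2338]  nu=[1.9586]  x^+=[-1.7672, 2.2739, 0.1393]  P^+=[0.2862 -0.3000 -0.0610; -0.3000 1.9236 -0.3230; -0.0610 -0.3230 0.7351]
step 3: x^-=[-2.5242, 2.2912, 0.0036]  P^-=[0.8001 -0.6990 -0.0866; -0.6990 2.8038 -0.6835; -0.0866 -0.6835 0.8372]  S=[1.0091]  K=[0.6933; -0.3241; -0.1557]  nu=[4.1633]  x^+=[0.3622, 0.9420, -0.6447]  P^+=[0.3150 -0.4723 0.0224; -0.4723 2.6978 -0.7344; 0.0224 -0.7344 0.8127]
step 4: x^-=[0.3633, 1.1330, -0.7832]  P^-=[0.8749 -0.9876 0.0877; -0.9876 3.7209 -1.1814; 0.0877 -1.1814 1.0147]  S=[1.0275]  K=[0.7194; -0.4886; -0.0460]  nu=[-1.2085]  x^+=[-0.5061, 1.7235, -0.7276]  P^+=[0.3430 -0.6264 0.1217; -0.6264 3.4756 -1.2045; 0.1217 -1.2045 1.0125]
step 5: x^-=[-0.7715, 1.8616, -0.8305]  P^-=[0.9324 -1.2387 0.2587; -1.2387 4.6451 -1.7314; 0.2587 -1.7314 1.2843]  S=[1.0387]  K=[0.7381; -0.6165; 0.0527]  nu=[4.0858]  x^+=[2.2444, -0.6572, -0.6150]  P^+=[0.3664 -0.7661 0.2182; -0.7661 4.2503 -1.6976; 0.2182 -1.6976 1.2815]

innov = [4.0858]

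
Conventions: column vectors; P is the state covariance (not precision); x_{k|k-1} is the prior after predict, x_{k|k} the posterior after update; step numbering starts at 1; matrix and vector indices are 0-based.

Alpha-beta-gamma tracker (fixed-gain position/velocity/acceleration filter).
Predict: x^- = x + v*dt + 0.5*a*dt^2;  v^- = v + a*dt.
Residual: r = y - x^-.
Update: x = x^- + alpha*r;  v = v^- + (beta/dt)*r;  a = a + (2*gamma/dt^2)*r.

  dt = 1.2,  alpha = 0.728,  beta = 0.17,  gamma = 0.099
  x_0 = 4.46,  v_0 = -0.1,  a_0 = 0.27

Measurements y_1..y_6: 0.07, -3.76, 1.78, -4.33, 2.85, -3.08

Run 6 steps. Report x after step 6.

step 1: x_pred=4.5344  r=-4.4644  x^+=1.2843  v^+=-0.4085  a^+=-0.3439
step 2: x_pred=0.5466  r=-4.3066  x^+=-2.5886  v^+=-1.4312  a^+=-0.9360
step 3: x_pred=-4.9800  r=6.7600  x^+=-0.0587  v^+=-1.5967  a^+=-0.0065
step 4: x_pred=-1.9795  r=-2.3505  x^+=-3.6907  v^+=-1.9375  a^+=-0.3297
step 5: x_pred=-6.2531  r=9.1031  x^+=0.3740  v^+=-1.0436  a^+=0.9220
step 6: x_pred=-0.2145  r=-2.8655  x^+=-2.3006  v^+=-0.3432  a^+=0.5280

x_post = -2.3006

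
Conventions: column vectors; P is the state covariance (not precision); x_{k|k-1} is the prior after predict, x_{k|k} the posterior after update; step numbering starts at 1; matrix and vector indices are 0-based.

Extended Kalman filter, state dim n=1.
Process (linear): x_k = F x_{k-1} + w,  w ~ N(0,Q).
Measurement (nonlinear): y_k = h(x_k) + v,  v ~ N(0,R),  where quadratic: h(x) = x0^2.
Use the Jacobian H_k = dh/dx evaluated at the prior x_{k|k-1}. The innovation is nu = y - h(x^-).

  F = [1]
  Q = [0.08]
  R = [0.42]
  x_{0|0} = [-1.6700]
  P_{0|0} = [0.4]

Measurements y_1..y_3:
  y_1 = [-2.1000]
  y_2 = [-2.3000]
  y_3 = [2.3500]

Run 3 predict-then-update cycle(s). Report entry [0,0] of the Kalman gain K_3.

K[0,0] = 0.0504

step 1: x^-=[-1.6700]  P^-=[0.4800]  H_jac=[-3.3400]  S=[5.7747]  K=[-0.2776]  nu=[-4.8889]  x^+=[-0.3127]  P^+=[0.0349]
step 2: x^-=[-0.3127]  P^-=[0.1149]  H_jac=[-0.6254]  S=[0.4649]  K=[-0.1546]  nu=[-2.3978]  x^+=[0.0579]  P^+=[0.1038]
step 3: x^-=[0.0579]  P^-=[0.1838]  H_jac=[0.1158]  S=[0.4225]  K=[0.0504]  nu=[2.3466]  x^+=[0.1762]  P^+=[0.1827]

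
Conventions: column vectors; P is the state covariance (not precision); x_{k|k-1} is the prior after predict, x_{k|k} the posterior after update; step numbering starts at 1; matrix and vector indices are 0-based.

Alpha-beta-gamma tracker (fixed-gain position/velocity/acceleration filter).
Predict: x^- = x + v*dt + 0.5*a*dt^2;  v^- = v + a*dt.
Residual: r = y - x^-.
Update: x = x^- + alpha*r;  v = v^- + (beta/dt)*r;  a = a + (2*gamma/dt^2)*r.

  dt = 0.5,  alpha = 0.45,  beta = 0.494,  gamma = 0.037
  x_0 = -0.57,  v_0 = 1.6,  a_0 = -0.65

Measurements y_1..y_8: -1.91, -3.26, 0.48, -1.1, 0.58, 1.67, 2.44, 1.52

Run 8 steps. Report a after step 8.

a_post = -0.4866

step 1: x_pred=0.1488  r=-2.0587  x^+=-0.7777  v^+=-0.7590  a^+=-1.2594
step 2: x_pred=-1.3146  r=-1.9454  x^+=-2.1900  v^+=-3.3108  a^+=-1.8352
step 3: x_pred=-4.0748  r=4.5548  x^+=-2.0252  v^+=0.2718  a^+=-0.4870
step 4: x_pred=-1.9501  r=0.8501  x^+=-1.5676  v^+=0.8682  a^+=-0.2353
step 5: x_pred=-1.1629  r=1.7429  x^+=-0.3786  v^+=2.4725  a^+=0.2805
step 6: x_pred=0.8927  r=0.7773  x^+=1.2425  v^+=3.3807  a^+=0.5106
step 7: x_pred=2.9967  r=-0.5567  x^+=2.7462  v^+=3.0860  a^+=0.3458
step 8: x_pred=4.3324  r=-2.8124  x^+=3.0668  v^+=0.4803  a^+=-0.4866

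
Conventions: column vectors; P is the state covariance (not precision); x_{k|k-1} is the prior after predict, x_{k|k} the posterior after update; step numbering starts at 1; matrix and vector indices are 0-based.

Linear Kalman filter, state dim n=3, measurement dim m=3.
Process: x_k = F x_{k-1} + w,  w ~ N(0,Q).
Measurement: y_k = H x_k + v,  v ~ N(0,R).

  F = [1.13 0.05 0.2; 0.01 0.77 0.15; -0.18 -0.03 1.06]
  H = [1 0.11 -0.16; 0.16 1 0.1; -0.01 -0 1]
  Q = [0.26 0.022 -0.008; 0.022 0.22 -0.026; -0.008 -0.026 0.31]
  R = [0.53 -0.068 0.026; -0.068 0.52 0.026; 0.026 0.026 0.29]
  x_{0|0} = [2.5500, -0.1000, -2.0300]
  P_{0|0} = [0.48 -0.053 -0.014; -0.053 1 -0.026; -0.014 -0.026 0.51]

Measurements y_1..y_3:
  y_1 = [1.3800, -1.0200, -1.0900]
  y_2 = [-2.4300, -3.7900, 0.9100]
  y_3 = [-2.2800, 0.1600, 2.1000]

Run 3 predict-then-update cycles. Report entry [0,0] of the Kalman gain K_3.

K[0,0] = 0.5462

step 1: x^-=[2.4705, -0.3560, -2.6078]  P^-=[0.8830 0.0285 -0.0142; 0.0285 0.8176 0.0176; -0.0142 0.0176 0.9059]  S=[1.4563 0.1740 -0.1401; 0.1740 1.3814 0.1302; -0.1401 0.1302 1.1963]  K=[0.6098 0.0405 0.0477; 0.0027 0.6008 -0.0506; -0.0369 0.0104 0.7519]  nu=[-1.4686, -0.7985, 1.5425]  x^+=[1.6162, -0.9178, -1.4021]  P^+=[0.3355 -0.0762 0.0341; -0.0762 0.3231 0.0003; 0.0341 0.0003 0.2177]
step 2: x^-=[1.5000, -0.9009, -1.7496]  P^-=[0.7047 -0.0157 0.0123; -0.0157 0.4155 0.0108; 0.0123 0.0108 0.5519]  S=[1.2461 0.0649 -0.0558; 0.0649 0.9566 0.0930; -0.0558 0.0930 0.8418]  K=[0.5610 0.0611 0.0367; -0.0016 0.4364 -0.0353; -0.0313 0.0098 0.6524]  nu=[-4.1109, -2.9542, 2.6746]  x^+=[-0.8885, -2.2777, 0.0952]  P^+=[0.3052 -0.0573 0.0299; -0.0573 0.2352 0.0005; 0.0299 0.0005 0.1889]
step 3: x^-=[-1.0989, -1.7485, 0.3292]  P^-=[0.6649 -0.0045 0.0068; -0.0045 0.3631 0.0059; 0.0068 0.0059 0.5203]  S=[1.2093 0.0651 -0.0564; 0.0651 0.9053 0.0840; -0.0564 0.0840 0.8103]  K=[0.5462 0.0712 0.0308; 0.0052 0.4037 -0.0341; -0.0333 0.0083 0.6389]  nu=[-0.9361, 2.0514, 1.7599]  x^+=[-1.4098, -0.9852, 1.5018]  P^+=[0.2953 -0.0494 0.0280; -0.0494 0.2166 0.0002; 0.0280 0.0002 0.1849]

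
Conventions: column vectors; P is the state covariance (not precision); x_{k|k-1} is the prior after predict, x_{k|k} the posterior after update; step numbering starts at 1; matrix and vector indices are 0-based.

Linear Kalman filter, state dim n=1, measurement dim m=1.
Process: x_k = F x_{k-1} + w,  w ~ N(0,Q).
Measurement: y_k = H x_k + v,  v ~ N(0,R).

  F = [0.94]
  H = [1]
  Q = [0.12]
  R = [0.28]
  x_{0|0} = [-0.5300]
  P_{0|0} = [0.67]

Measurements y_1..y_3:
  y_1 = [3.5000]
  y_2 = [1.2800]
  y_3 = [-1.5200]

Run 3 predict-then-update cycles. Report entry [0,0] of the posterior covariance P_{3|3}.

step 1: x^-=[-0.4982]  P^-=[0.7120]  S=[0.9920]  K=[0.7177]  nu=[3.9982]  x^+=[2.3715]  P^+=[0.2010]
step 2: x^-=[2.2292]  P^-=[0.2976]  S=[0.5776]  K=[0.5152]  nu=[-0.9492]  x^+=[1.7402]  P^+=[0.1443]
step 3: x^-=[1.6357]  P^-=[0.2475]  S=[0.5275]  K=[0.4692]  nu=[-3.1557]  x^+=[0.1552]  P^+=[0.1314]

P_post[0,0] = 0.1314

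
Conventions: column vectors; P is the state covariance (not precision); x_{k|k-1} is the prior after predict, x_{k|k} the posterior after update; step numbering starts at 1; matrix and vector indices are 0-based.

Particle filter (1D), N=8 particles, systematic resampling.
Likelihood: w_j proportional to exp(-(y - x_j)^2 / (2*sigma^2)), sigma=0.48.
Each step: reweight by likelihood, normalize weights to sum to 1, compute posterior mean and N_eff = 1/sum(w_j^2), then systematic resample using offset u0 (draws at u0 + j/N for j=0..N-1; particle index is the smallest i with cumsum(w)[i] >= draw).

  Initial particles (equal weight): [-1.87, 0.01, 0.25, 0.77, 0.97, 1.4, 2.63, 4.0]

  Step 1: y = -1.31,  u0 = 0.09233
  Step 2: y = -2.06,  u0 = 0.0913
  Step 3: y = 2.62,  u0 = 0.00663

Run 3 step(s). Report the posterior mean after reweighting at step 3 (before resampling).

post_mean = -1.8700

step 1: w=[0.9476, 0.0427, 0.0095, 0.0002, 0.0000, 0.0000, 0.0000, 0.0000]  mean=-1.7691  Neff=1.1112  idx=[0, 0, 0, 0, 0, 0, 0, 1]
step 2: w=[0.1429, 0.1429, 0.1429, 0.1429, 0.1429, 0.1429, 0.1429, 0.0000]  mean=-1.8700  Neff=7.0002  idx=[0, 1, 2, 3, 4, 5, 5, 6]
step 3: w=[0.1250, 0.1250, 0.1250, 0.1250, 0.1250, 0.1250, 0.1250, 0.1250]  mean=-1.8700  Neff=8.0000  idx=[0, 1, 2, 3, 4, 5, 6, 7]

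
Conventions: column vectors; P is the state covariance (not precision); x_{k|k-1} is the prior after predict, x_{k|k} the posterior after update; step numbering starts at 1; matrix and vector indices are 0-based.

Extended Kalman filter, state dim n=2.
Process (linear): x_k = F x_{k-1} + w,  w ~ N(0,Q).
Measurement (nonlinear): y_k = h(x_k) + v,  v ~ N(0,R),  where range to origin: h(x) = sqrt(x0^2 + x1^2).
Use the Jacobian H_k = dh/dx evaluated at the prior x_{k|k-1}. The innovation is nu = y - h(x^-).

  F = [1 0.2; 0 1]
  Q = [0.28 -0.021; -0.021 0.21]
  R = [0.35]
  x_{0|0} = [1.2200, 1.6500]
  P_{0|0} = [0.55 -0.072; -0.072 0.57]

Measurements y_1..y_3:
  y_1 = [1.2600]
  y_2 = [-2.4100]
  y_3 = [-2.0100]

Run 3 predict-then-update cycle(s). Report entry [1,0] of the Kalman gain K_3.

step 1: x^-=[1.5500, 1.6500]  P^-=[0.8240 0.0210; 0.0210 0.7800]  H_jac=[0.6847 0.7288]  S=[1.1716]  K=[0.4946; 0.4975]  nu=[-1.0038]  x^+=[1.0535, 1.1506]  P^+=[0.5374 -0.2673; -0.2673 0.4900]
step 2: x^-=[1.2836, 1.1506]  P^-=[0.7301 -0.1903; -0.1903 0.7000]  H_jac=[0.7446 0.6675]  S=[0.8775]  K=[0.4748; 0.3710]  nu=[-4.1338]  x^+=[-0.6790, -0.3829]  P^+=[0.5323 -0.3448; -0.3448 0.5792]
step 3: x^-=[-0.7556, -0.3829]  P^-=[0.6975 -0.2500; -0.2500 0.7892]  H_jac=[-0.8920 -0.4521]  S=[0.8646]  K=[-0.5889; -0.1547]  nu=[-2.8571]  x^+=[0.9268, 0.0592]  P^+=[0.3977 -0.3288; -0.3288 0.7685]

K[1,0] = -0.1547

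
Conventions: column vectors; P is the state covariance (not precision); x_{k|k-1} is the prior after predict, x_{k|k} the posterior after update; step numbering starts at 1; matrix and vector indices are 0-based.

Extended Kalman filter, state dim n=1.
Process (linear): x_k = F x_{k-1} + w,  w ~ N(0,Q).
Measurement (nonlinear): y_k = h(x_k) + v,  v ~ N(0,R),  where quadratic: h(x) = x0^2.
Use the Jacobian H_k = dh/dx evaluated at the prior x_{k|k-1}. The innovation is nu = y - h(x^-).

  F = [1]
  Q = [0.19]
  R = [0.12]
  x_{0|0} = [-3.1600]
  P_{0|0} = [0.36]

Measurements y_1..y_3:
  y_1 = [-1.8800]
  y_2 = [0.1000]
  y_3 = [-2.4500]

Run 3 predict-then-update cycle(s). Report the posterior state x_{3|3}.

step 1: x^-=[-3.1600]  P^-=[0.5500]  H_jac=[-6.3200]  S=[22.0883]  K=[-0.1574]  nu=[-11.8656]  x^+=[-1.2927]  P^+=[0.0030]
step 2: x^-=[-1.2927]  P^-=[0.1930]  H_jac=[-2.5855]  S=[1.4101]  K=[-0.3539]  nu=[-1.5712]  x^+=[-0.7368]  P^+=[0.0164]
step 3: x^-=[-0.7368]  P^-=[0.2064]  H_jac=[-1.4735]  S=[0.5682]  K=[-0.5353]  nu=[-2.9928]  x^+=[0.8654]  P^+=[0.0436]

x_post = [0.8654]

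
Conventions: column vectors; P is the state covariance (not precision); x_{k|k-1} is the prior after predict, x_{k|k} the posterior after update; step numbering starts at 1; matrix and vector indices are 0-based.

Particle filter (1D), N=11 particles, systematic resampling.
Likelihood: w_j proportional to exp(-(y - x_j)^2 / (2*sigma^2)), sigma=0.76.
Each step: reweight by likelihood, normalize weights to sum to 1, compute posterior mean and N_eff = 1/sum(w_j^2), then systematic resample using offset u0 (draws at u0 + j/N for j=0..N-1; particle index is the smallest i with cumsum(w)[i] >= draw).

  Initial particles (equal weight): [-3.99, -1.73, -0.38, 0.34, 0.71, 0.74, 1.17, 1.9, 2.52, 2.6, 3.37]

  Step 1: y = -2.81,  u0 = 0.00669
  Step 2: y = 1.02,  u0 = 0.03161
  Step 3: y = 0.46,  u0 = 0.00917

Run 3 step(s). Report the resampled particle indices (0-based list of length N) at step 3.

step 1: w=[0.4470, 0.5436, 0.0090, 0.0003, 0.0000, 0.0000, 0.0000, 0.0000, 0.0000, 0.0000, 0.0000]  mean=-2.7274  Neff=2.0183  idx=[0, 0, 0, 0, 0, 1, 1, 1, 1, 1, 1]
step 2: w=[0.0000, 0.0000, 0.0000, 0.0000, 0.0000, 0.1667, 0.1667, 0.1667, 0.1667, 0.1667, 0.1667]  mean=-1.7300  Neff=6.0000  idx=[5, 5, 6, 6, 7, 7, 8, 9, 9, 10, 10]
step 3: w=[0.0909, 0.0909, 0.0909, 0.0909, 0.0909, 0.0909, 0.0909, 0.0909, 0.0909, 0.0909, 0.0909]  mean=-1.7300  Neff=11.0000  idx=[0, 1, 2, 3, 4, 5, 6, 7, 8, 9, 10]

resampled_idx = [0, 1, 2, 3, 4, 5, 6, 7, 8, 9, 10]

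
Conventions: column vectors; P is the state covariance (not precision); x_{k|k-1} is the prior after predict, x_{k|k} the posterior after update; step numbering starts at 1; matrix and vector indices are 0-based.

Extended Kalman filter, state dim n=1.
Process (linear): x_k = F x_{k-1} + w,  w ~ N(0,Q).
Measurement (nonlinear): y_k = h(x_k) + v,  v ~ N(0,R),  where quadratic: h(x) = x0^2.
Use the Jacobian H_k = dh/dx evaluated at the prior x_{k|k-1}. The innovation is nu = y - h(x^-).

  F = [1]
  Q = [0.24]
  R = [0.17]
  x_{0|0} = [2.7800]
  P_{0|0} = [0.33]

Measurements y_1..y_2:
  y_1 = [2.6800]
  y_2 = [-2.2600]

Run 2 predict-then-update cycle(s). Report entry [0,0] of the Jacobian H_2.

step 1: x^-=[2.7800]  P^-=[0.5700]  H_jac=[5.5600]  S=[17.7908]  K=[0.1781]  nu=[-5.0484]  x^+=[1.8807]  P^+=[0.0054]
step 2: x^-=[1.8807]  P^-=[0.2454]  H_jac=[3.7614]  S=[3.6426]  K=[0.2535]  nu=[-5.7970]  x^+=[0.4114]  P^+=[0.0115]

H_jac[0,0] = 3.7614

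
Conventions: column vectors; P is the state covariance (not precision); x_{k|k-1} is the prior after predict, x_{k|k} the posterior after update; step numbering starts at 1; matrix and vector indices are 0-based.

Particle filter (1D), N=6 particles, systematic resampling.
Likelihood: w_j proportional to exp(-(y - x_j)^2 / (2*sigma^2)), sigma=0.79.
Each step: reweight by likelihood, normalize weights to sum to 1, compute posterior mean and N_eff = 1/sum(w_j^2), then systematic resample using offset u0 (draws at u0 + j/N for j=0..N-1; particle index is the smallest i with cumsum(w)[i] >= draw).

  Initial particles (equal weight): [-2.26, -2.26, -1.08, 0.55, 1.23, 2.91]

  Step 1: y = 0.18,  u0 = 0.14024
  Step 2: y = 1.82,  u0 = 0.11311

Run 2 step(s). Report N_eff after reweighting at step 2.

step 1: w=[0.0053, 0.0053, 0.1742, 0.5568, 0.2569, 0.0016]  mean=0.4149  Neff=2.4604  idx=[2, 3, 3, 3, 4, 4]
step 2: w=[0.0005, 0.1175, 0.1175, 0.1175, 0.3236, 0.3236]  mean=0.9892  Neff=3.9877  idx=[1, 3, 4, 4, 5, 5]

N_eff = 3.9877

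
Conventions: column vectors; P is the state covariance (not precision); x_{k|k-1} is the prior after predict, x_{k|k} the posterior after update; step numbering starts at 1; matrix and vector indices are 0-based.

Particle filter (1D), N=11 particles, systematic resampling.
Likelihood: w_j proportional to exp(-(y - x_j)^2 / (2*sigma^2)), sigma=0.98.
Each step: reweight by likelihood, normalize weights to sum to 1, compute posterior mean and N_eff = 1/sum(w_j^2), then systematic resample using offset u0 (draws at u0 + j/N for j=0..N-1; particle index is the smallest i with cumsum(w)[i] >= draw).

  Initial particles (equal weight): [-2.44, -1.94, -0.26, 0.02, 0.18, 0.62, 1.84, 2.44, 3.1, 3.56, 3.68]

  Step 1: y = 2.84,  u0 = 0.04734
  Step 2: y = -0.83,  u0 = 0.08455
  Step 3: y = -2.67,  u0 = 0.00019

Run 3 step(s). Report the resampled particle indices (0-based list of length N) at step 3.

resampled_idx = [0, 0, 1, 2, 3, 4, 4, 5, 6, 7, 8]

step 1: w=[0.0000, 0.0000, 0.0017, 0.0039, 0.0062, 0.0189, 0.1463, 0.2266, 0.2378, 0.1880, 0.1706]  mean=2.8688  Neff=5.1504  idx=[6, 6, 7, 7, 8, 8, 8, 9, 9, 10, 10]
step 2: w=[0.4241, 0.4241, 0.0663, 0.0663, 0.0056, 0.0056, 0.0056, 0.0008, 0.0008, 0.0004, 0.0004]  mean=1.9449  Neff=2.7129  idx=[0, 0, 0, 0, 1, 1, 1, 1, 1, 2, 6]
step 3: w=[0.1105, 0.1105, 0.1105, 0.1105, 0.1105, 0.1105, 0.1105, 0.1105, 0.1105, 0.0055, 0.0001]  mean=1.8434  Neff=9.0992  idx=[0, 0, 1, 2, 3, 4, 4, 5, 6, 7, 8]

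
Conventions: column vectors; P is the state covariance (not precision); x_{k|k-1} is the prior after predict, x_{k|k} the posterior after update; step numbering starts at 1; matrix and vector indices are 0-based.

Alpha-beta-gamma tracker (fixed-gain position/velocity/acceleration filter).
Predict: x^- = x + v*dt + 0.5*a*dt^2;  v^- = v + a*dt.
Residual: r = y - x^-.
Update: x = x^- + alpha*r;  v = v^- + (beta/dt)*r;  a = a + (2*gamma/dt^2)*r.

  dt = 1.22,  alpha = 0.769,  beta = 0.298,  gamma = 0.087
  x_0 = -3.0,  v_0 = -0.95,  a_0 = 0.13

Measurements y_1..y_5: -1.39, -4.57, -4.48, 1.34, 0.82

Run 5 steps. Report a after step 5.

a_post = 0.6158

step 1: x_pred=-4.0623  r=2.6723  x^+=-2.0073  v^+=-0.1387  a^+=0.4424
step 2: x_pred=-1.8472  r=-2.7228  x^+=-3.9410  v^+=-0.2640  a^+=0.1241
step 3: x_pred=-4.1708  r=-0.3092  x^+=-4.4086  v^+=-0.1881  a^+=0.0879
step 4: x_pred=-4.5727  r=5.9127  x^+=-0.0258  v^+=1.3634  a^+=0.7792
step 5: x_pred=2.2174  r=-1.3974  x^+=1.1428  v^+=1.9726  a^+=0.6158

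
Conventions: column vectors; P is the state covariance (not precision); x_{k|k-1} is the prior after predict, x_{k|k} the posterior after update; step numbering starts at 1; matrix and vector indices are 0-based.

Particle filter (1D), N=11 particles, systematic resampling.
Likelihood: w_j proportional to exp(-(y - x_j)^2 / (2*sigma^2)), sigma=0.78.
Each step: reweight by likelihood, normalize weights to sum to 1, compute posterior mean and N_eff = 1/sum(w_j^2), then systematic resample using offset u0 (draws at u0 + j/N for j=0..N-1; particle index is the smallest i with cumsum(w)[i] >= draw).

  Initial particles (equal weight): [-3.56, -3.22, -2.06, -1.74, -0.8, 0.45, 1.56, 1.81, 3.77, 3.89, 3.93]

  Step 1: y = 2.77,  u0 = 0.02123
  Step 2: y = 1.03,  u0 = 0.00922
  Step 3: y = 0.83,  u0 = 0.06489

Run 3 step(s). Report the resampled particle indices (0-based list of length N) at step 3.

step 1: w=[0.0000, 0.0000, 0.0000, 0.0000, 0.0000, 0.0063, 0.1573, 0.2457, 0.2304, 0.1869, 0.1734]  mean=2.9700  Neff=4.9205  idx=[6, 6, 7, 7, 7, 8, 8, 9, 9, 10, 10]
step 2: w=[0.2324, 0.2324, 0.1776, 0.1776, 0.1776, 0.0006, 0.0006, 0.0004, 0.0004, 0.0003, 0.0003]  mean=1.6989  Neff=4.9357  idx=[0, 0, 0, 1, 1, 1, 2, 3, 3, 4, 4]
step 3: w=[0.1051, 0.1051, 0.1051, 0.1051, 0.1051, 0.1051, 0.0739, 0.0739, 0.0739, 0.0739, 0.0739]  mean=1.6524  Neff=10.6894  idx=[0, 1, 2, 3, 4, 4, 5, 6, 8, 9, 10]

resampled_idx = [0, 1, 2, 3, 4, 4, 5, 6, 8, 9, 10]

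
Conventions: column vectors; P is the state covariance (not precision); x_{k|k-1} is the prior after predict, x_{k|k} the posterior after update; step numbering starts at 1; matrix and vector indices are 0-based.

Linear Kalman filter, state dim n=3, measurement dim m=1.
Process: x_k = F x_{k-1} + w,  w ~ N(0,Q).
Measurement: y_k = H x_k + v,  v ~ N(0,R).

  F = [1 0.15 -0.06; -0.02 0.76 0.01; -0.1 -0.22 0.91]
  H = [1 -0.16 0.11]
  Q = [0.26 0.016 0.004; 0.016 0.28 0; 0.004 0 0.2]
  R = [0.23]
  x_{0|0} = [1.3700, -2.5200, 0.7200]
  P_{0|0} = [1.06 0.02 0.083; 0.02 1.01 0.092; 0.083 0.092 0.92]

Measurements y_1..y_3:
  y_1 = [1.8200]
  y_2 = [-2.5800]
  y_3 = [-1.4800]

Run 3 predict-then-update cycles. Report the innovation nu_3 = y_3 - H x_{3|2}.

innov = [0.2687]

step 1: x^-=[0.9488, -1.9354, 1.0726]  P^-=[1.3404 0.1214 -0.1005; 0.1214 0.8646 -0.0980; -0.1005 -0.0980 0.9703]  S=[1.5468]  K=[0.8469; -0.0179; 0.0142]  nu=[0.4435]  x^+=[1.3244, -1.9433, 1.0789]  P^+=[0.2311 0.1449 -0.1190; 0.1449 0.8642 -0.0976; -0.1190 -0.0976 0.9700]
step 2: x^-=[0.9682, -1.4926, 1.2769]  P^-=[0.5735 0.2220 -0.2583; 0.2220 0.7735 -0.2106; -0.2583 -0.2106 1.1145]  S=[0.7163]  K=[0.7113; 0.1047; -0.1424]  nu=[-3.9275]  x^+=[-1.8256, -1.9040, 1.8361]  P^+=[0.2110 0.1686 -0.1857; 0.1686 0.7656 -0.1999; -0.1857 -0.1999 1.1000]
step 3: x^-=[-2.2214, -1.3922, 2.2723]  P^-=[0.5687 0.2327 -0.3421; 0.2327 0.7143 -0.2639; -0.3421 -0.2639 1.2713]  S=[0.6919]  K=[0.7137; 0.1293; -0.2313]  nu=[0.2687]  x^+=[-2.0296, -1.3575, 2.2102]  P^+=[0.2162 0.1689 -0.2279; 0.1689 0.7028 -0.2432; -0.2279 -0.2432 1.2343]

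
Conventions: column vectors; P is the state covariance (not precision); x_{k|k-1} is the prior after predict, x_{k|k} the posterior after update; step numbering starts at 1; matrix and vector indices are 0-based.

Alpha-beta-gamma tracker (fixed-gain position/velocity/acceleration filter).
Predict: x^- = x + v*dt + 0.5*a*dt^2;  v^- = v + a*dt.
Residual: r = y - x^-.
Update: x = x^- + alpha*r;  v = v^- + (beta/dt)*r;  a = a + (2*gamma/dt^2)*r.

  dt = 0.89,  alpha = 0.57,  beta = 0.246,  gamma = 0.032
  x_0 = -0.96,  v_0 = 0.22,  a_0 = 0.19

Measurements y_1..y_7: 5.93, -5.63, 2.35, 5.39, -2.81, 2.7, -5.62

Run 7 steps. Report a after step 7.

step 1: x_pred=-0.6890  r=6.6190  x^+=3.0839  v^+=2.2186  a^+=0.7248
step 2: x_pred=5.3455  r=-10.9755  x^+=-0.9105  v^+=-0.1700  a^+=-0.1620
step 3: x_pred=-1.1260  r=3.4760  x^+=0.8553  v^+=0.6466  a^+=0.1189
step 4: x_pred=1.4779  r=3.9121  x^+=3.7078  v^+=1.8337  a^+=0.4349
step 5: x_pred=5.5121  r=-8.3221  x^+=0.7685  v^+=-0.0794  a^+=-0.2375
step 6: x_pred=0.6037  r=2.0963  x^+=1.7986  v^+=0.2886  a^+=-0.0681
step 7: x_pred=2.0285  r=-7.6485  x^+=-2.3311  v^+=-1.8860  a^+=-0.6861

a_post = -0.6861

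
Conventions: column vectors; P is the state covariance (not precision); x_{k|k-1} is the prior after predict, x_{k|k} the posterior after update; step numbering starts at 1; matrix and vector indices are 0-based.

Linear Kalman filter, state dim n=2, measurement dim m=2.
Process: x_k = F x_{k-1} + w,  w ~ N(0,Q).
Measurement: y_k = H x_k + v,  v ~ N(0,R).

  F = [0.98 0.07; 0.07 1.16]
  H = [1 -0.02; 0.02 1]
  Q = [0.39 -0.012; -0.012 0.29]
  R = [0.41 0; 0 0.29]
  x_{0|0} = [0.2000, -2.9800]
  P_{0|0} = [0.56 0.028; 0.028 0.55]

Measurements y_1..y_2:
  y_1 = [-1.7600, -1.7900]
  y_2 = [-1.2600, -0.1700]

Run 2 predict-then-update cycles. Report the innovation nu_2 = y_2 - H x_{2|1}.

innov = [0.0212, 2.4442]

step 1: x^-=[-0.0126, -3.4428]  P^-=[0.9344 0.1030; 0.1030 1.0374]  S=[1.3407 0.1009; 0.1009 1.3319]  K=[0.6925 0.0389; 0.0026 0.7802]  nu=[-1.8163, 1.6531]  x^+=[-1.2060, -2.1578]  P^+=[0.2840 0.0056; 0.0056 0.2262]
step 2: x^-=[-1.3329, -2.5875]  P^-=[0.6647 0.0322; 0.0322 0.5966]  S=[1.0736 0.0336; 0.0336 0.8882]  K=[0.6176 0.0279; -0.0021 0.6725]  nu=[0.0212, 2.4442]  x^+=[-1.2516, -0.9437]  P^+=[0.2533 0.0030; 0.0030 0.1950]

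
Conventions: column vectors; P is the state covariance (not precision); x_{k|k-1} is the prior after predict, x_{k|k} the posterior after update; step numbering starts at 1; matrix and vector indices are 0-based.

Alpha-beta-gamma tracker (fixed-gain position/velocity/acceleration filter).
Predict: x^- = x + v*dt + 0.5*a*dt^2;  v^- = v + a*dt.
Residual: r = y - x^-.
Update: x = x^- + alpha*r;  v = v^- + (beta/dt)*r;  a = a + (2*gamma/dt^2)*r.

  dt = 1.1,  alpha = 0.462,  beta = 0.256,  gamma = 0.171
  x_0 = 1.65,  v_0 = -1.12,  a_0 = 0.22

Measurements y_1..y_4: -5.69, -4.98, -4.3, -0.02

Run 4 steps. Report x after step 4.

x_post = -6.2297

step 1: x_pred=0.5511  r=-6.2411  x^+=-2.3323  v^+=-2.3305  a^+=-1.5440
step 2: x_pred=-5.8299  r=0.8499  x^+=-5.4373  v^+=-3.8311  a^+=-1.3038
step 3: x_pred=-10.4402  r=6.1402  x^+=-7.6035  v^+=-3.8362  a^+=0.4317
step 4: x_pred=-11.5621  r=11.5421  x^+=-6.2297  v^+=-0.6752  a^+=3.6940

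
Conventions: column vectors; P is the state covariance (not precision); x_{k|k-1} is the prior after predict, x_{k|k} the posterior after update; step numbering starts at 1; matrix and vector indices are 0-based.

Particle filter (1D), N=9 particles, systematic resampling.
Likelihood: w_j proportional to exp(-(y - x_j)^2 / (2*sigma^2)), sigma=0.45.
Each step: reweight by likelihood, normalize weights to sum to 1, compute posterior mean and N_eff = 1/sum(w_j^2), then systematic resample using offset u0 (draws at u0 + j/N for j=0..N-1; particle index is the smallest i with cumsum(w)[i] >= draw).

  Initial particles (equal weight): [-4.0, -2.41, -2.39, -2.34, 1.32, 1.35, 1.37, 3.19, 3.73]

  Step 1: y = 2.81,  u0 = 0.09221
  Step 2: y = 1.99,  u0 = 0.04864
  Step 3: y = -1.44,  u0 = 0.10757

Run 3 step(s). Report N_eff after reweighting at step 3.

step 1: w=[0.0000, 0.0000, 0.0000, 0.0000, 0.0050, 0.0062, 0.0071, 0.8343, 0.1474]  mean=3.2360  Neff=1.3929  idx=[7, 7, 7, 7, 7, 7, 7, 8, 8]
step 2: w=[0.1421, 0.1421, 0.1421, 0.1421, 0.1421, 0.1421, 0.1421, 0.0028, 0.0028]  mean=3.1930  Neff=7.0788  idx=[0, 1, 1, 2, 3, 4, 5, 5, 6]
step 3: w=[0.1111, 0.1111, 0.1111, 0.1111, 0.1111, 0.1111, 0.1111, 0.1111, 0.1111]  mean=3.1900  Neff=9.0000  idx=[0, 1, 2, 3, 4, 5, 6, 7, 8]

N_eff = 9.0000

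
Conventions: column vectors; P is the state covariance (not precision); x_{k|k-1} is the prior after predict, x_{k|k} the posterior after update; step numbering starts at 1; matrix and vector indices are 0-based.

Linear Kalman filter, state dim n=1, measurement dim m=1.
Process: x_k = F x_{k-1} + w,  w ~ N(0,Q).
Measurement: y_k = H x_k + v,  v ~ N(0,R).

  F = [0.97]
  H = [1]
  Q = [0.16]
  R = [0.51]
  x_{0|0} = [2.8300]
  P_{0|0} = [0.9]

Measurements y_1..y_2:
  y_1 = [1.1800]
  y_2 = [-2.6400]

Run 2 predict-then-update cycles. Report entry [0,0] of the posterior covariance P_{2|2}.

step 1: x^-=[2.7451]  P^-=[1.0068]  S=[1.5168]  K=[0.6638]  nu=[-1.5651]  x^+=[1.7062]  P^+=[0.3385]
step 2: x^-=[1.6550]  P^-=[0.4785]  S=[0.9885]  K=[0.4841]  nu=[-4.2950]  x^+=[-0.4241]  P^+=[0.2469]

P_post[0,0] = 0.2469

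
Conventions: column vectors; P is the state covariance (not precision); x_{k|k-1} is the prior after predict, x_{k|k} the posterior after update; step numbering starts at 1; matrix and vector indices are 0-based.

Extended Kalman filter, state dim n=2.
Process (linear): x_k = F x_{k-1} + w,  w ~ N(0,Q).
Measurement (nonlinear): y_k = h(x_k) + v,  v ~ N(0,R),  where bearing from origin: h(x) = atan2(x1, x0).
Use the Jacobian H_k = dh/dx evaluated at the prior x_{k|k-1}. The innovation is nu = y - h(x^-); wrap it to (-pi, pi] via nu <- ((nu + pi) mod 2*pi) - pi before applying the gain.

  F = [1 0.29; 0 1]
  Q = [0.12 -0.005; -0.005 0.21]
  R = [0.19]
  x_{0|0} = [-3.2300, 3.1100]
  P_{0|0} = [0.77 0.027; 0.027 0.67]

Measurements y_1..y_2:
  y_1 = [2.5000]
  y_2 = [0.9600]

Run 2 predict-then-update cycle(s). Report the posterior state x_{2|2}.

x_post = [-0.6111, 3.7499]

step 1: x^-=[-2.3281, 3.1100]  P^-=[0.9620 0.2163; 0.2163 0.8800]  H_jac=[-0.2061 -0.1543]  S=[0.2655]  K=[-0.8722; -0.6791]  nu=[0.2866]  x^+=[-2.5781, 2.9154]  P^+=[0.7600 0.0590; 0.0590 0.7576]
step 2: x^-=[-1.7326, 2.9154]  P^-=[0.9779 0.2737; 0.2737 0.9676]  H_jac=[-0.2535 -0.1506]  S=[0.2957]  K=[-0.9778; -0.7276]  nu=[-1.1470]  x^+=[-0.6111, 3.7499]  P^+=[0.6952 0.0634; 0.0634 0.8110]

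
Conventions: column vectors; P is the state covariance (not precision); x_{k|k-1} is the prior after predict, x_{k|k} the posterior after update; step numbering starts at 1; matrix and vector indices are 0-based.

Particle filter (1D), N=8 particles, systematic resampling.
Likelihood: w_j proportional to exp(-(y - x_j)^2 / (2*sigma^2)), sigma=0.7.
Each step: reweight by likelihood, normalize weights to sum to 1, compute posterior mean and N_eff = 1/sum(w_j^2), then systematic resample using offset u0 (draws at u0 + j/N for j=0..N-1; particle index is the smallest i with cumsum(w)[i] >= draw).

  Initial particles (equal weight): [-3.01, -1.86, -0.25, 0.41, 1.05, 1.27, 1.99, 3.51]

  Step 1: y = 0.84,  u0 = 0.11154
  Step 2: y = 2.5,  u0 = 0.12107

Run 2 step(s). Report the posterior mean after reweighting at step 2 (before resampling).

post_mean = 1.5601

step 1: w=[0.0000, 0.0002, 0.0938, 0.2612, 0.3016, 0.2612, 0.0818, 0.0002]  mean=0.8952  Neff=4.1173  idx=[3, 3, 4, 4, 4, 5, 5, 6]
step 2: w=[0.0074, 0.0074, 0.0746, 0.0746, 0.0746, 0.1362, 0.1362, 0.4890]  mean=1.5601  Neff=3.4127  idx=[3, 5, 5, 6, 7, 7, 7, 7]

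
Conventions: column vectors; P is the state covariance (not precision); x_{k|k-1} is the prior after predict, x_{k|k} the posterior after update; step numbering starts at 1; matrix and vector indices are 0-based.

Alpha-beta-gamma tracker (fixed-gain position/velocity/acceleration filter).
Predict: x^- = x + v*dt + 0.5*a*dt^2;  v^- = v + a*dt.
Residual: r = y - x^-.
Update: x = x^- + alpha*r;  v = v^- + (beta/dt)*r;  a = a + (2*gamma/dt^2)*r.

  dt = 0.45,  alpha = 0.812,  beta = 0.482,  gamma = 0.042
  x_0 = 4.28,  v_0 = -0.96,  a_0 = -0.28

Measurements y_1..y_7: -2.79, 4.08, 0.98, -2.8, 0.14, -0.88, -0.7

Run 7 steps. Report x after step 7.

x_post = -0.7479

step 1: x_pred=3.8197  r=-6.6097  x^+=-1.5474  v^+=-8.1657  a^+=-3.0218
step 2: x_pred=-5.5279  r=9.6079  x^+=2.2737  v^+=0.7656  a^+=0.9637
step 3: x_pred=2.7158  r=-1.7358  x^+=1.3063  v^+=-0.6600  a^+=0.2437
step 4: x_pred=1.0340  r=-3.8340  x^+=-2.0792  v^+=-4.6570  a^+=-1.3467
step 5: x_pred=-4.3112  r=4.4512  x^+=-0.6968  v^+=-0.4953  a^+=0.4997
step 6: x_pred=-0.8691  r=-0.0109  x^+=-0.8780  v^+=-0.2821  a^+=0.4952
step 7: x_pred=-0.9548  r=0.2548  x^+=-0.7479  v^+=0.2136  a^+=0.6008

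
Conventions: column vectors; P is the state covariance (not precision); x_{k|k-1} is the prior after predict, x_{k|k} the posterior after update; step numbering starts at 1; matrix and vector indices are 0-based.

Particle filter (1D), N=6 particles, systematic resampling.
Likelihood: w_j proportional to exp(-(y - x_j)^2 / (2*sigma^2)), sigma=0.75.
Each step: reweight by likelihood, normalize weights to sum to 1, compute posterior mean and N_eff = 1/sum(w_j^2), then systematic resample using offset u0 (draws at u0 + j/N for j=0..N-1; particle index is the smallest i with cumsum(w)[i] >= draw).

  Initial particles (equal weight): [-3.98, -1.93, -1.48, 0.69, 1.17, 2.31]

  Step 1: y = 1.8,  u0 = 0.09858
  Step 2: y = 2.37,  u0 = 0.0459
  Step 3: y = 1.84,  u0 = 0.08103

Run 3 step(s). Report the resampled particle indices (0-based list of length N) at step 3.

step 1: w=[0.0000, 0.0000, 0.0000, 0.1827, 0.3838, 0.4335]  mean=1.5763  Neff=2.7132  idx=[3, 4, 4, 5, 5, 5]
step 2: w=[0.0224, 0.0766, 0.0766, 0.2748, 0.2748, 0.2748]  mean=2.0989  Neff=4.1887  idx=[1, 3, 3, 4, 4, 5]
step 3: w=[0.1404, 0.1719, 0.1719, 0.1719, 0.1719, 0.1719]  mean=2.1500  Neff=5.9703  idx=[0, 1, 2, 3, 4, 5]

resampled_idx = [0, 1, 2, 3, 4, 5]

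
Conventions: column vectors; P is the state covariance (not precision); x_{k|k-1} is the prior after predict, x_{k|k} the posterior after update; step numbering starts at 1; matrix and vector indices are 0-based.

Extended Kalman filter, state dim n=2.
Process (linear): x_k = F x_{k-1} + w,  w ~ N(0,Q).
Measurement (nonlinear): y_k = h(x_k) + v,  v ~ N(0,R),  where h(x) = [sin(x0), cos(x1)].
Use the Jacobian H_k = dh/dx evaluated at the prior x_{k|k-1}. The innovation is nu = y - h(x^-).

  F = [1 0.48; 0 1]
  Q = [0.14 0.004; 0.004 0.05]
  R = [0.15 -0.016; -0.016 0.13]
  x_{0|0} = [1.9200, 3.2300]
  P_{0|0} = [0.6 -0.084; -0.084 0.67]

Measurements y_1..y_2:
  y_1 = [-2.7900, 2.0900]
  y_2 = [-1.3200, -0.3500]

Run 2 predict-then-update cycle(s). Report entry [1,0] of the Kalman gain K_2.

K[1,0] = 0.1006

step 1: x^-=[3.4704, 3.2300]  P^-=[0.8137 0.2416; 0.2416 0.7200]  H_jac=[-0.9464 0.0000; 0.0000 0.0883]  S=[0.8789 -0.0362; -0.0362 0.1356]  K=[-0.8795 -0.0774; -0.2435 0.4038]  nu=[-2.4671, 3.0861]  x^+=[5.4013, 5.0769]  P^+=[0.1381 0.0454; 0.0454 0.6386]
step 2: x^-=[7.8382, 5.0769]  P^-=[0.4688 0.3560; 0.3560 0.6886]  H_jac=[0.0158 0.0000; 0.0000 0.9343]  S=[0.1501 -0.0107; -0.0107 0.7311]  K=[0.0820 0.4561; 0.1006 0.8815]  nu=[-2.3199, -0.7065]  x^+=[7.3258, 4.2209]  P^+=[0.3165 0.0621; 0.0621 0.1209]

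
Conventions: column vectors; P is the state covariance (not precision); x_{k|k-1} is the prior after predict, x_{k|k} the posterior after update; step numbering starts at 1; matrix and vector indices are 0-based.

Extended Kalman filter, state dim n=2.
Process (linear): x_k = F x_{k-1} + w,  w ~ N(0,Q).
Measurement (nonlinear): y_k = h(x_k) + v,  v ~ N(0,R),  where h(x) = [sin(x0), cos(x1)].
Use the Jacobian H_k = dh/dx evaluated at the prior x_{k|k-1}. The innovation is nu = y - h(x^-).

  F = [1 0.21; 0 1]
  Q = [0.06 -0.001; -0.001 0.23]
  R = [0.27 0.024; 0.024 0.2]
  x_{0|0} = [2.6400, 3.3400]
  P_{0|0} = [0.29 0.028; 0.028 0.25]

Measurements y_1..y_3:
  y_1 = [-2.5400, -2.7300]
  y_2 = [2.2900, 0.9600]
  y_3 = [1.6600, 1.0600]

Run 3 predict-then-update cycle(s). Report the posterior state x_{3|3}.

x_post = [7.0167, 0.9807]

step 1: x^-=[3.3414, 3.3400]  P^-=[0.3728 0.0795; 0.0795 0.4800]  H_jac=[-0.9801 0.0000; 0.0000 0.1971]  S=[0.6281 0.0086; 0.0086 0.2186]  K=[-0.5830 0.0947; -0.1301 0.4379]  nu=[-2.3415, -1.7496]  x^+=[4.5408, 2.8785]  P^+=[0.1583 0.0251; 0.0251 0.4284]
step 2: x^-=[5.1453, 2.8785]  P^-=[0.2477 0.1141; 0.1141 0.6584]  H_jac=[0.4195 0.0000; 0.0000 -0.2601]  S=[0.3136 0.0116; 0.0116 0.2445]  K=[0.3365 -0.1372; 0.1787 -0.7087]  nu=[3.1977, 1.9256]  x^+=[5.9570, 2.0854]  P^+=[0.2087 0.0745; 0.0745 0.5285]
step 3: x^-=[6.3949, 2.0854]  P^-=[0.3233 0.1845; 0.1845 0.7585]  H_jac=[0.9938 0.0000; 0.0000 -0.8705]  S=[0.5893 -0.1356; -0.1356 0.7748]  K=[0.5184 -0.1165; 0.1198 -0.8313]  nu=[1.5485, 1.5522]  x^+=[7.0167, 0.9807]  P^+=[0.1380 0.0125; 0.0125 0.1877]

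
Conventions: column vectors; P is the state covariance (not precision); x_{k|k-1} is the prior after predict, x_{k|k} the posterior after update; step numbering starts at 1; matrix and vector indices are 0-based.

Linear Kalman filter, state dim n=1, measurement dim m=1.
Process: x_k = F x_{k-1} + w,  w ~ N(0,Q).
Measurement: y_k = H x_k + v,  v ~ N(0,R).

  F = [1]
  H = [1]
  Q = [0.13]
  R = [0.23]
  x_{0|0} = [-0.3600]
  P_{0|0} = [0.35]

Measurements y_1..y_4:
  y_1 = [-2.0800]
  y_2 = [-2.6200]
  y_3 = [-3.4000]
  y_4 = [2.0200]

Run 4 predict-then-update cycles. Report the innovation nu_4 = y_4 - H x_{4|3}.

step 1: x^-=[-0.3600]  P^-=[0.4800]  S=[0.7100]  K=[0.6761]  nu=[-1.7200]  x^+=[-1.5228]  P^+=[0.1555]
step 2: x^-=[-1.5228]  P^-=[0.2855]  S=[0.5155]  K=[0.5538]  nu=[-1.0972]  x^+=[-2.1305]  P^+=[0.1274]
step 3: x^-=[-2.1305]  P^-=[0.2574]  S=[0.4874]  K=[0.5281]  nu=[-1.2695]  x^+=[-2.8009]  P^+=[0.1215]
step 4: x^-=[-2.8009]  P^-=[0.2515]  S=[0.4815]  K=[0.5223]  nu=[4.8209]  x^+=[-0.2830]  P^+=[0.1201]

innov = [4.8209]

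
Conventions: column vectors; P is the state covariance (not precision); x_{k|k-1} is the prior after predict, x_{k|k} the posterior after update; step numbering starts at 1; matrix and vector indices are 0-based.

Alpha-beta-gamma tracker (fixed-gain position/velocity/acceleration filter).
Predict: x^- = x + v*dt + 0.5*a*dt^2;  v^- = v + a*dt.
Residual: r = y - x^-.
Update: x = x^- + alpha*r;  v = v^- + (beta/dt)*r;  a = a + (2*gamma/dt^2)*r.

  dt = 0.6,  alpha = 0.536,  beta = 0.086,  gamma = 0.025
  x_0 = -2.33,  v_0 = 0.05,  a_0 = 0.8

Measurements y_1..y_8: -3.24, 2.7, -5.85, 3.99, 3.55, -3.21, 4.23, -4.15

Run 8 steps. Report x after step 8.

step 1: x_pred=-2.1560  r=-1.0840  x^+=-2.7370  v^+=0.3746  a^+=0.6494
step 2: x_pred=-2.3953  r=5.0953  x^+=0.3358  v^+=1.4946  a^+=1.3571
step 3: x_pred=1.4768  r=-7.3268  x^+=-2.4504  v^+=1.2587  a^+=0.3395
step 4: x_pred=-1.6340  r=5.6240  x^+=1.3805  v^+=2.2685  a^+=1.1206
step 5: x_pred=2.9433  r=0.6067  x^+=3.2685  v^+=3.0279  a^+=1.2049
step 6: x_pred=5.3021  r=-8.5121  x^+=0.7396  v^+=2.5308  a^+=0.0227
step 7: x_pred=2.2621  r=1.9679  x^+=3.3169  v^+=2.8264  a^+=0.2960
step 8: x_pred=5.0660  r=-9.2160  x^+=0.1262  v^+=1.6830  a^+=-0.9840

x_post = 0.1262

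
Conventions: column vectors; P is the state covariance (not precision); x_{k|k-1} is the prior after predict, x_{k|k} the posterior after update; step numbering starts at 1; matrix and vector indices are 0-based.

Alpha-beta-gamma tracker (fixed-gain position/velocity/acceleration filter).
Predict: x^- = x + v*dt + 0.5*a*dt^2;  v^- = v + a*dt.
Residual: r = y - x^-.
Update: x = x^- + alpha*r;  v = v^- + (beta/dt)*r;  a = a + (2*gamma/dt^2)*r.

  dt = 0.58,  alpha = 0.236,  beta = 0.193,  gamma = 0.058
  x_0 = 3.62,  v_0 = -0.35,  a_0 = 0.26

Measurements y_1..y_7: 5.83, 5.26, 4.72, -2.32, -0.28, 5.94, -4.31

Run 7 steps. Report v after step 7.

v_post = -5.7529

step 1: x_pred=3.4607  r=2.3693  x^+=4.0199  v^+=0.5892  a^+=1.0770
step 2: x_pred=4.5428  r=0.7172  x^+=4.7120  v^+=1.4525  a^+=1.3243
step 3: x_pred=5.7772  r=-1.0572  x^+=5.5277  v^+=1.8688  a^+=0.9597
step 4: x_pred=6.7731  r=-9.0931  x^+=4.6271  v^+=-0.6003  a^+=-2.1758
step 5: x_pred=3.9129  r=-4.1929  x^+=2.9234  v^+=-3.2575  a^+=-3.6216
step 6: x_pred=0.4249  r=5.5151  x^+=1.7265  v^+=-3.5229  a^+=-1.7199
step 7: x_pred=-0.6061  r=-3.7039  x^+=-1.4802  v^+=-5.7529  a^+=-2.9971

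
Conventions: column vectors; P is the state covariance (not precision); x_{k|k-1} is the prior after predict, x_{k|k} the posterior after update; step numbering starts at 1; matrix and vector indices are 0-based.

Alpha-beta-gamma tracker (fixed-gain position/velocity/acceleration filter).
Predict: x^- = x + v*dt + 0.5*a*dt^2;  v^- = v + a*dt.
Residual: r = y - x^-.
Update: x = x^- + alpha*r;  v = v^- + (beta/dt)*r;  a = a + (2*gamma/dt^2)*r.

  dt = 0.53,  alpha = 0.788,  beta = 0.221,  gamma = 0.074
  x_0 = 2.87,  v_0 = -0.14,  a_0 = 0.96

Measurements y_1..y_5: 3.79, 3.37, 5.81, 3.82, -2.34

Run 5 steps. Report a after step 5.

step 1: x_pred=2.9306  r=0.8594  x^+=3.6078  v^+=0.7271  a^+=1.4128
step 2: x_pred=4.1916  r=-0.8216  x^+=3.5442  v^+=1.1333  a^+=0.9799
step 3: x_pred=4.2825  r=1.5275  x^+=5.4862  v^+=2.2896  a^+=1.7847
step 4: x_pred=6.9503  r=-3.1303  x^+=4.4836  v^+=1.9302  a^+=0.1354
step 5: x_pred=5.5257  r=-7.8657  x^+=-0.6725  v^+=-1.2778  a^+=-4.0088

a_post = -4.0088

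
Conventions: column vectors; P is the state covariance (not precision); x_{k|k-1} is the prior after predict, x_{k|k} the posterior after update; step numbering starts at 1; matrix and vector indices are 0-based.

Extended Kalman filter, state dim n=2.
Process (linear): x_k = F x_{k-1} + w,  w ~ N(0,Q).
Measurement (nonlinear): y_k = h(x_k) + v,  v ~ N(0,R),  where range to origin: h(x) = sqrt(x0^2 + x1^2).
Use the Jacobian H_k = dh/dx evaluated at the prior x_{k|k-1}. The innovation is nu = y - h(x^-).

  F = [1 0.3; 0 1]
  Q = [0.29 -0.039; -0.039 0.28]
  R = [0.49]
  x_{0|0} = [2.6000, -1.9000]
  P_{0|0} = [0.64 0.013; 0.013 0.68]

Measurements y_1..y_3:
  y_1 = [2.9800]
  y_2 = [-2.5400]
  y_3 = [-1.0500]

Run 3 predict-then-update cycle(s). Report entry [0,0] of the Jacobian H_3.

step 1: x^-=[2.0300, -1.9000]  P^-=[0.9990 0.1780; 0.1780 0.9600]  H_jac=[0.7301 -0.6833]  S=[1.2932]  K=[0.4700; -0.4068]  nu=[0.1996]  x^+=[2.1238, -1.9812]  P^+=[0.7134 0.4252; 0.4252 0.7460]
step 2: x^-=[1.5294, -1.9812]  P^-=[1.3257 0.6100; 0.6100 1.0260]  H_jac=[0.6111 -0.7916]  S=[1.0378]  K=[0.3153; -0.4234]  nu=[-5.0428]  x^+=[-0.0606, 0.1540]  P^+=[1.2225 0.7486; 0.7486 0.8400]
step 3: x^-=[-0.0144, 0.1540]  P^-=[2.0372 0.9616; 0.9616 1.1200]  H_jac=[-0.0932 0.9957]  S=[1.4395]  K=[0.5332; 0.7124]  nu=[-1.2046]  x^+=[-0.6567, -0.7042]  P^+=[1.6280 0.4147; 0.4147 0.3894]

H_jac[0,0] = -0.0932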